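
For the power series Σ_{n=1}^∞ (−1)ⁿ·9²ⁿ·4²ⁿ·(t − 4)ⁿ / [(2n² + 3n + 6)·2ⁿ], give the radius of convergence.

The ratio of consecutive coefficients is [(2n² + 3n + 6)/(2(n+1)² + 3(n+1) + 6)] · 81·16/2 → 648.
The series converges when 648 · |t − 4| < 1, giving R = 1/648.

R = 1/648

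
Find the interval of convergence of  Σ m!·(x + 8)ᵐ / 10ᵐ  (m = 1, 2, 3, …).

The ratio of consecutive coefficients is (m+1) · 1/10 → ∞.
The terms grow without bound for any (x + 8) ≠ 0, so R = 0 (convergence only at x = -8).

{-8}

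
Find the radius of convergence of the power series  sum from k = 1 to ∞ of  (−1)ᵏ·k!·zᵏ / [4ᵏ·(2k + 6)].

R = 0

Apply the ratio test: |a_{k+1}| / |a_k| = (k+1) · 1/4 · (2k + 6)/(2(k+1) + 6), which tends to ∞ as k → ∞.
The terms grow without bound for any z ≠ 0, so R = 0 (convergence only at z = 0).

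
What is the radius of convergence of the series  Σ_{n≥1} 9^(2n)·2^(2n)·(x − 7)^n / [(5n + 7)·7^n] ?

R = 7/324

By the ratio test, |a_{n+1}/a_n| = [(5n + 7)/(5(n+1) + 7)] · 81·4/7 → 324/7.
Hence the series converges for |x − 7| < 1/(324/7) = 7/324, so the radius of convergence is 7/324.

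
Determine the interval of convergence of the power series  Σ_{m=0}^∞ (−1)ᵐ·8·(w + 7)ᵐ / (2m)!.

Apply the ratio test: |a_{m+1}| / |a_m| = 8/8 · 1/[(2m+1)·(2m+2)], which tends to 0 as m → ∞.
Since the limit is 0 < 1 for every w, the series converges on all of ℝ and R = ∞.

(−∞, ∞)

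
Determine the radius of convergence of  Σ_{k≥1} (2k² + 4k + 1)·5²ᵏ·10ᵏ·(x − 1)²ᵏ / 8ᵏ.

By the ratio test, |a_{k+1}/a_k| = [(2(k+1)² + 4(k+1) + 1)/(2k² + 4k + 1)] · 25·10/8 → 125/4.
Writing y = (x − 1)², the series in y has radius 4/125, so |x − 1| < √(4/125) and R = 2√5/25.

R = 2√5/25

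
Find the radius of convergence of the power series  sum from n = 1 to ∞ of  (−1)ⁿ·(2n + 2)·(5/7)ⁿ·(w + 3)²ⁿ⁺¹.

Ratio test: |a_{n+1}/a_n| = [(2(n+1) + 2)/(2n + 2)] · 5/7 → 5/7 as n → ∞.
Since the exponent of (w + 3) increases by 2 each term, convergence requires |w + 3|² < 7/5, hence R = √35/5.

R = √35/5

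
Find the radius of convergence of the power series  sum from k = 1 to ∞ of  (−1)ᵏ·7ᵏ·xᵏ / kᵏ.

Root test: |a_k|^(1/k) = 7/k → 0.
The limit is 0 for every x, so R = ∞.

R = ∞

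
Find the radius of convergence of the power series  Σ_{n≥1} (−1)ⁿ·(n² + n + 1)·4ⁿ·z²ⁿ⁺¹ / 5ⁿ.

R = √5/2

By the ratio test, |a_{n+1}/a_n| = [((n+1)² + (n+1) + 1)/(n² + n + 1)] · 4/5 → 4/5.
Since the exponent of z increases by 2 each term, convergence requires |z|² < 5/4, hence R = √5/2.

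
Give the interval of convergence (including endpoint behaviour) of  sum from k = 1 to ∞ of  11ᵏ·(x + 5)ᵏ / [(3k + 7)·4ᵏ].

[-59/11, -51/11)

By the ratio test, |a_{k+1}/a_k| = [(3k + 7)/(3(k+1) + 7)] · 11/4 → 11/4.
Thus R = 1/(11/4) = 4/11.
Endpoint x = -51/11: the terms are asymptotic to a nonzero constant times 1/k, so the series diverges by limit comparison with Σ 1/k.
At x = -59/11: an alternating series whose terms decrease to 0 in absolute value, so it converges by the Leibniz criterion.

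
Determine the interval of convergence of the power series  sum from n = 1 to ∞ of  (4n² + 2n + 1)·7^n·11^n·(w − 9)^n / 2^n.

Ratio test: |a_{n+1}/a_n| = [(4(n+1)² + 2(n+1) + 1)/(4n² + 2n + 1)] · 7·11/2 → 77/2 as n → ∞.
The series converges when 77/2 · |w − 9| < 1, giving R = 2/77.
Check w = 695/77: the terms do not tend to 0, so the series diverges.
Endpoint w = 691/77: the terms do not tend to 0, so the series diverges.

(691/77, 695/77)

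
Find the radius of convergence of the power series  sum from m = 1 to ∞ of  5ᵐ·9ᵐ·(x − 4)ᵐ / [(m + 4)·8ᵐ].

Apply the ratio test: |a_{m+1}| / |a_m| = [(m + 4)/((m+1) + 4)] · 5·9/8, which tends to 45/8 as m → ∞.
Hence the series converges for |x − 4| < 1/(45/8) = 8/45, so the radius of convergence is 8/45.

R = 8/45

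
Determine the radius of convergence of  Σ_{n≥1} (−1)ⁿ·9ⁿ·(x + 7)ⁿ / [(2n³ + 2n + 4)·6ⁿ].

Ratio test: |a_{n+1}/a_n| = [(2n³ + 2n + 4)/(2(n+1)³ + 2(n+1) + 4)] · 9/6 → 3/2 as n → ∞.
Thus R = 1/(3/2) = 2/3.

R = 2/3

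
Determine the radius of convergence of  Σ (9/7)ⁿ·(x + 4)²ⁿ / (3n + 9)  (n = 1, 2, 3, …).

The ratio of consecutive coefficients is [(3n + 9)/(3(n+1) + 9)] · 9/7 → 9/7.
Successive powers of (x + 4) differ by 2, so the series converges when |x + 4|² · 9/7 < 1, i.e. |x + 4| < √(7/9). So R = √7/3.

R = √7/3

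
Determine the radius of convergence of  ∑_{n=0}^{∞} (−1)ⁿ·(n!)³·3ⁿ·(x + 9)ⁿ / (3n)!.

Apply the ratio test: |a_{n+1}| / |a_n| = (n+1)³/[(3n+1)·(3n+2)·(3n+3)] · 3, which tends to 1/9 as n → ∞.
Thus R = 1/(1/9) = 9.

R = 9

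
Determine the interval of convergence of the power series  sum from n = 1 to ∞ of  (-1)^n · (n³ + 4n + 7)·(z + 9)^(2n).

(-10, -8)

By the ratio test, |a_{n+1}/a_n| = ((n+1)³ + 4(n+1) + 7)/(n³ + 4n + 7) → 1.
Writing y = (z + 9)², the series in y has radius 1, so |z + 9| < √(1) = 1 and R = 1.
When z = -8, the terms have absolute value of order n³, which does not tend to 0, so the series diverges by the divergence test.
Check z = -10: the terms have absolute value of order n³, which does not tend to 0, so the series diverges by the divergence test.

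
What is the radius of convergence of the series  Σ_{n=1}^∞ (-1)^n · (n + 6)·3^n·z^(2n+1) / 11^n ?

R = √33/3

The ratio of consecutive coefficients is [((n+1) + 6)/(n + 6)] · 3/11 → 3/11.
Writing y = z², the series in y has radius 11/3, so |z| < √(11/3) and R = √33/3.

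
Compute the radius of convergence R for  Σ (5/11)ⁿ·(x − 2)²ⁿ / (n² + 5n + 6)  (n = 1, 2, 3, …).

Ratio test: |a_{n+1}/a_n| = [(n² + 5n + 6)/((n+1)² + 5(n+1) + 6)] · 5/11 → 5/11 as n → ∞.
Since the exponent of (x − 2) increases by 2 each term, convergence requires |x − 2|² < 11/5, hence R = √55/5.

R = √55/5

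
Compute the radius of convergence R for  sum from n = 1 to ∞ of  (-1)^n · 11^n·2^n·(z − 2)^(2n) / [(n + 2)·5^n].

By the ratio test, |a_{n+1}/a_n| = [(n + 2)/((n+1) + 2)] · 11·2/5 → 22/5.
Writing y = (z − 2)², the series in y has radius 5/22, so |z − 2| < √(5/22) and R = √110/22.

R = √110/22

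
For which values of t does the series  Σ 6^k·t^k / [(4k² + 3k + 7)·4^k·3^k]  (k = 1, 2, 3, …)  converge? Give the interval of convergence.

Apply the ratio test: |a_{k+1}| / |a_k| = [(4k² + 3k + 7)/(4(k+1)² + 3(k+1) + 7)] · 6/(4·3), which tends to 1/2 as k → ∞.
Convergence for |t| · 1/2 < 1, i.e. |t| < 2. So R = 2.
Check t = 2: absolute convergence follows by limit comparison with Σ 1/k².
At t = -2: absolute convergence follows by limit comparison with Σ 1/k².

[-2, 2]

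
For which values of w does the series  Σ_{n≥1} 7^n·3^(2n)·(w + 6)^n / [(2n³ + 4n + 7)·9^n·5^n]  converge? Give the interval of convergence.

By the ratio test, |a_{n+1}/a_n| = [(2n³ + 4n + 7)/(2(n+1)³ + 4(n+1) + 7)] · 7·9/(9·5) → 7/5.
The series converges when 7/5 · |w + 6| < 1, giving R = 5/7.
At w = -37/7: the terms are on the order of 1/n³, so the series converges absolutely by comparison with the p-series (p = 3 > 1).
At w = -47/7: the terms are on the order of 1/n³, so the series converges absolutely by comparison with the p-series (p = 3 > 1).

[-47/7, -37/7]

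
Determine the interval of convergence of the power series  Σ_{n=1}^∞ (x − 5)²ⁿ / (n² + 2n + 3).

[4, 6]

Ratio test: |a_{n+1}/a_n| = (n² + 2n + 3)/((n+1)² + 2(n+1) + 3) → 1 as n → ∞.
Successive powers of (x − 5) differ by 2, so the series converges when |x − 5|² · 1 < 1, i.e. |x − 5| < √(1) = 1. So R = 1.
Check x = 6: the terms are on the order of 1/n², so the series converges absolutely by comparison with the p-series (p = 2 > 1).
Check x = 4: absolute convergence follows by limit comparison with Σ 1/n².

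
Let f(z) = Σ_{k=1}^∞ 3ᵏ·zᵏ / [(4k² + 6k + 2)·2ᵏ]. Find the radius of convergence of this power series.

Apply the ratio test: |a_{k+1}| / |a_k| = [(4k² + 6k + 2)/(4(k+1)² + 6(k+1) + 2)] · 3/2, which tends to 3/2 as k → ∞.
The series converges when 3/2 · |z| < 1, giving R = 2/3.

R = 2/3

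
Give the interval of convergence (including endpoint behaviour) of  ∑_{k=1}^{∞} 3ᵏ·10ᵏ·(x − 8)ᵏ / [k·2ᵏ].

[119/15, 121/15)

By the ratio test, |a_{k+1}/a_k| = [k/(k+1)] · 3·10/2 → 15.
Convergence for |x − 8| · 15 < 1, i.e. |x − 8| < 1/15. So R = 1/15.
Endpoint x = 121/15: the terms behave like c/k; limit comparison with the harmonic series gives divergence.
At x = 119/15: an alternating series whose terms decrease to 0 in absolute value, so it converges by the Leibniz criterion.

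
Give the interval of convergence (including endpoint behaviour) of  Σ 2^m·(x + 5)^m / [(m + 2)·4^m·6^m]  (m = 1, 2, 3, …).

Apply the ratio test: |a_{m+1}| / |a_m| = [(m + 2)/((m+1) + 2)] · 2/(4·6), which tends to 1/12 as m → ∞.
Hence the series converges for |x + 5| < 1/(1/12) = 12, so the radius of convergence is 12.
When x = 7, comparison with the harmonic series Σ 1/m shows the series diverges.
Check x = -17: convergence follows from the alternating series test (terms decrease monotonically to 0).

[-17, 7)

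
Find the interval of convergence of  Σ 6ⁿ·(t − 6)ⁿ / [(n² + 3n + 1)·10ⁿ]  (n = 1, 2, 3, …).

By the ratio test, |a_{n+1}/a_n| = [(n² + 3n + 1)/((n+1)² + 3(n+1) + 1)] · 6/10 → 3/5.
The series converges when 3/5 · |t − 6| < 1, giving R = 5/3.
When t = 23/3, absolute convergence follows by limit comparison with Σ 1/n².
Endpoint t = 13/3: the series is dominated by a constant times Σ 1/n², which converges (p = 2 > 1).

[13/3, 23/3]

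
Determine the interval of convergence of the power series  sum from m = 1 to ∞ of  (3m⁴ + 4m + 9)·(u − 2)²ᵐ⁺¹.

The ratio of consecutive coefficients is (3(m+1)⁴ + 4(m+1) + 9)/(3m⁴ + 4m + 9) → 1.
Writing y = (u − 2)², the series in y has radius 1, so |u − 2| < √(1) = 1 and R = 1.
Check u = 3: the terms do not tend to 0, so the series diverges.
Check u = 1: the terms have absolute value of order m⁴, which does not tend to 0, so the series diverges by the divergence test.

(1, 3)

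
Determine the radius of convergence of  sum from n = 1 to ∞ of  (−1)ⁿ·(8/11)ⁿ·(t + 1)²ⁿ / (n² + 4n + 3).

Ratio test: |a_{n+1}/a_n| = [(n² + 4n + 3)/((n+1)² + 4(n+1) + 3)] · 8/11 → 8/11 as n → ∞.
Since the exponent of (t + 1) increases by 2 each term, convergence requires |t + 1|² < 11/8, hence R = √22/4.

R = √22/4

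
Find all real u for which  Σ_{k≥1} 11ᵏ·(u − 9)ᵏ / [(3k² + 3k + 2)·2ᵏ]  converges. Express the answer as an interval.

By the ratio test, |a_{k+1}/a_k| = [(3k² + 3k + 2)/(3(k+1)² + 3(k+1) + 2)] · 11/2 → 11/2.
Hence the series converges for |u − 9| < 1/(11/2) = 2/11, so the radius of convergence is 2/11.
Check u = 101/11: the terms are on the order of 1/k², so the series converges absolutely by comparison with the p-series (p = 2 > 1).
When u = 97/11, the series is dominated by a constant times Σ 1/k², which converges (p = 2 > 1).

[97/11, 101/11]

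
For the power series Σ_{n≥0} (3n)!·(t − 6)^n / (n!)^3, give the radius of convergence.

R = 1/27

Apply the ratio test: |a_{n+1}| / |a_n| = (3n+1)·(3n+2)·(3n+3)/(n+1)³, which tends to 27 as n → ∞.
The series converges when 27 · |t − 6| < 1, giving R = 1/27.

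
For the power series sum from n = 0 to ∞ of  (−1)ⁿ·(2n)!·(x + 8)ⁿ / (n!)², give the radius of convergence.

The ratio of consecutive coefficients is (2n+1)·(2n+2)/(n+1)² → 4.
Thus R = 1/(4) = 1/4.

R = 1/4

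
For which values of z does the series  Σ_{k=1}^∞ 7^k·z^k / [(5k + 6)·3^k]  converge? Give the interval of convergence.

[-3/7, 3/7)

By the ratio test, |a_{k+1}/a_k| = [(5k + 6)/(5(k+1) + 6)] · 7/3 → 7/3.
The series converges when 7/3 · |z| < 1, giving R = 3/7.
Check z = 3/7: the terms behave like c/k; limit comparison with the harmonic series gives divergence.
When z = -3/7, an alternating series whose terms decrease to 0 in absolute value, so it converges by the Leibniz criterion.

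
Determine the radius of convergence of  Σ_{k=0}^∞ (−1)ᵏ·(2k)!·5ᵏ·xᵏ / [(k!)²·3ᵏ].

Ratio test: |a_{k+1}/a_k| = (2k+1)·(2k+2)/(k+1)² · 5/3 → 20/3 as k → ∞.
The series converges when 20/3 · |x| < 1, giving R = 3/20.

R = 3/20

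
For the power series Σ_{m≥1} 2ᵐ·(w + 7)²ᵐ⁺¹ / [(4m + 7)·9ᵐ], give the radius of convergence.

R = 3√2/2

The ratio of consecutive coefficients is [(4m + 7)/(4(m+1) + 7)] · 2/9 → 2/9.
Successive powers of (w + 7) differ by 2, so the series converges when |w + 7|² · 2/9 < 1, i.e. |w + 7| < √(9/2). So R = 3√2/2.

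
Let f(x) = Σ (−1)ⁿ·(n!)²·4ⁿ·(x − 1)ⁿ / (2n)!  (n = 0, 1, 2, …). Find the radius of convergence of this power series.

R = 1

Ratio test: |a_{n+1}/a_n| = (n+1)²/[(2n+1)·(2n+2)] · 4 → 1 as n → ∞.
Convergence for |x − 1| < 1, so R = 1.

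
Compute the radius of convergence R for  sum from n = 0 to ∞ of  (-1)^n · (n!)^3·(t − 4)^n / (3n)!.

The ratio of consecutive coefficients is (n+1)³/[(3n+1)·(3n+2)·(3n+3)] → 1/27.
Thus R = 1/(1/27) = 27.

R = 27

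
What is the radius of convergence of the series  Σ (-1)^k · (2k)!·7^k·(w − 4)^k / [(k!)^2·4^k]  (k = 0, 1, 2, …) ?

By the ratio test, |a_{k+1}/a_k| = (2k+1)·(2k+2)/(k+1)² · 7/4 → 7.
Thus R = 1/(7) = 1/7.

R = 1/7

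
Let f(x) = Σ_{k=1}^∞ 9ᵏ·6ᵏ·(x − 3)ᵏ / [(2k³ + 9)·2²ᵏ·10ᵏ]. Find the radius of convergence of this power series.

R = 20/27

By the ratio test, |a_{k+1}/a_k| = [(2k³ + 9)/(2(k+1)³ + 9)] · 9·6/(4·10) → 27/20.
Hence the series converges for |x − 3| < 1/(27/20) = 20/27, so the radius of convergence is 20/27.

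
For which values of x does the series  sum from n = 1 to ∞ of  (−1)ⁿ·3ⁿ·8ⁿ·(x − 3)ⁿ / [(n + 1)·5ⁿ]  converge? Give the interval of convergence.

(67/24, 77/24]

Apply the ratio test: |a_{n+1}| / |a_n| = [(n + 1)/((n+1) + 1)] · 3·8/5, which tends to 24/5 as n → ∞.
Hence the series converges for |x − 3| < 1/(24/5) = 5/24, so the radius of convergence is 5/24.
At x = 77/24: an alternating series whose terms decrease to 0 in absolute value, so it converges by the Leibniz criterion.
When x = 67/24, the terms are asymptotic to a nonzero constant times 1/n, so the series diverges by limit comparison with Σ 1/n.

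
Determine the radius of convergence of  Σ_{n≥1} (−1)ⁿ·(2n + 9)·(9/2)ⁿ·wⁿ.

R = 2/9

Ratio test: |a_{n+1}/a_n| = [(2(n+1) + 9)/(2n + 9)] · 9/2 → 9/2 as n → ∞.
Hence the series converges for |w| < 1/(9/2) = 2/9, so the radius of convergence is 2/9.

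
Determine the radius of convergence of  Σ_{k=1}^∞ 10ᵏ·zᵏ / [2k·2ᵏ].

The ratio of consecutive coefficients is [2k/2(k+1)] · 10/2 → 5.
The series converges when 5 · |z| < 1, giving R = 1/5.

R = 1/5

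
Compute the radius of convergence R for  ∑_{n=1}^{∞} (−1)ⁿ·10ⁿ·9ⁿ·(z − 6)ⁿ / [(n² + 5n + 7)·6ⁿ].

R = 1/15

By the ratio test, |a_{n+1}/a_n| = [(n² + 5n + 7)/((n+1)² + 5(n+1) + 7)] · 10·9/6 → 15.
Convergence for |z − 6| · 15 < 1, i.e. |z − 6| < 1/15. So R = 1/15.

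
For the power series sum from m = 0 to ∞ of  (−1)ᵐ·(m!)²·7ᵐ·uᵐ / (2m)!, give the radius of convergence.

R = 4/7

The ratio of consecutive coefficients is (m+1)²/[(2m+1)·(2m+2)] · 7 → 7/4.
Convergence for |u| · 7/4 < 1, i.e. |u| < 4/7. So R = 4/7.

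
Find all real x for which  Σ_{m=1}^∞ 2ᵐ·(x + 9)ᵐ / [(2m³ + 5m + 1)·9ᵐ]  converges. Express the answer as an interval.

[-27/2, -9/2]

The ratio of consecutive coefficients is [(2m³ + 5m + 1)/(2(m+1)³ + 5(m+1) + 1)] · 2/9 → 2/9.
Convergence for |x + 9| · 2/9 < 1, i.e. |x + 9| < 9/2. So R = 9/2.
At x = -9/2: the terms are on the order of 1/m³, so the series converges absolutely by comparison with the p-series (p = 3 > 1).
At x = -27/2: absolute convergence follows by limit comparison with Σ 1/m³.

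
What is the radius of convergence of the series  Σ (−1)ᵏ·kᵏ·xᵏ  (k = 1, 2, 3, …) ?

Root test: |a_k|^(1/k) = k → ∞.
The root grows without bound, so R = 0 (convergence only at x = 0).

R = 0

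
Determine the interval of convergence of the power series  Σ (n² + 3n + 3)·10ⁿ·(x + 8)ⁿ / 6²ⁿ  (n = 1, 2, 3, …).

The ratio of consecutive coefficients is [((n+1)² + 3(n+1) + 3)/(n² + 3n + 3)] · 10/36 → 5/18.
Convergence for |x + 8| · 5/18 < 1, i.e. |x + 8| < 18/5. So R = 18/5.
At x = -22/5: the terms do not tend to 0, so the series diverges.
Check x = -58/5: the terms have absolute value of order n², which does not tend to 0, so the series diverges by the divergence test.

(-58/5, -22/5)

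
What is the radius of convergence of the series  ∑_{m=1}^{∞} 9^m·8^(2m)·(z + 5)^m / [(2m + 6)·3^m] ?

Ratio test: |a_{m+1}/a_m| = [(2m + 6)/(2(m+1) + 6)] · 9·64/3 → 192 as m → ∞.
Convergence for |z + 5| · 192 < 1, i.e. |z + 5| < 1/192. So R = 1/192.

R = 1/192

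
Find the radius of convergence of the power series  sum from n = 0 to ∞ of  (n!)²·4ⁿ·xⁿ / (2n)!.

R = 1

Ratio test: |a_{n+1}/a_n| = (n+1)²/[(2n+1)·(2n+2)] · 4 → 1 as n → ∞.
Convergence for |x| < 1, so R = 1.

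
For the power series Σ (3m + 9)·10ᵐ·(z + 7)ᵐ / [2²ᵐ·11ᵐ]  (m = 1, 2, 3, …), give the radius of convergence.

R = 22/5

The ratio of consecutive coefficients is [(3(m+1) + 9)/(3m + 9)] · 10/(4·11) → 5/22.
Thus R = 1/(5/22) = 22/5.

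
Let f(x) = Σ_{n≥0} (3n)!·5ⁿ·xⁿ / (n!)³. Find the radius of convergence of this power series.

Apply the ratio test: |a_{n+1}| / |a_n| = (3n+1)·(3n+2)·(3n+3)/(n+1)³ · 5, which tends to 135 as n → ∞.
Convergence for |x| · 135 < 1, i.e. |x| < 1/135. So R = 1/135.

R = 1/135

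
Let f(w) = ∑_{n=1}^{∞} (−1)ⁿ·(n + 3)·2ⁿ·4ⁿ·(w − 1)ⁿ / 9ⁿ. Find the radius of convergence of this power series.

By the ratio test, |a_{n+1}/a_n| = [((n+1) + 3)/(n + 3)] · 2·4/9 → 8/9.
The series converges when 8/9 · |w − 1| < 1, giving R = 9/8.

R = 9/8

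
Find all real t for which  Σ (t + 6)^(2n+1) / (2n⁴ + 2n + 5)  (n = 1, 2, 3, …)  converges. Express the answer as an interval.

The ratio of consecutive coefficients is (2n⁴ + 2n + 5)/(2(n+1)⁴ + 2(n+1) + 5) → 1.
Since the exponent of (t + 6) increases by 2 each term, convergence requires |t + 6|² < 1, hence R = 1.
Check t = -5: the terms are on the order of 1/n⁴, so the series converges absolutely by comparison with the p-series (p = 4 > 1).
When t = -7, absolute convergence follows by limit comparison with Σ 1/n⁴.

[-7, -5]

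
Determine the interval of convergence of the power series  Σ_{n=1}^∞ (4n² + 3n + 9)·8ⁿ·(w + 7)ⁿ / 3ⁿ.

(-59/8, -53/8)

Ratio test: |a_{n+1}/a_n| = [(4(n+1)² + 3(n+1) + 9)/(4n² + 3n + 9)] · 8/3 → 8/3 as n → ∞.
Thus R = 1/(8/3) = 3/8.
Check w = -53/8: the terms do not tend to 0, so the series diverges.
When w = -59/8, the terms do not tend to 0, so the series diverges.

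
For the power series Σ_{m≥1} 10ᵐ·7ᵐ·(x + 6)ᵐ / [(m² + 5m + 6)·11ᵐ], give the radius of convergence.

Ratio test: |a_{m+1}/a_m| = [(m² + 5m + 6)/((m+1)² + 5(m+1) + 6)] · 10·7/11 → 70/11 as m → ∞.
Hence the series converges for |x + 6| < 1/(70/11) = 11/70, so the radius of convergence is 11/70.

R = 11/70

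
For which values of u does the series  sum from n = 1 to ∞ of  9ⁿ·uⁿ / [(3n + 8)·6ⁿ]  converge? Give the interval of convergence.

[-2/3, 2/3)

The ratio of consecutive coefficients is [(3n + 8)/(3(n+1) + 8)] · 9/6 → 3/2.
Hence the series converges for |u| < 1/(3/2) = 2/3, so the radius of convergence is 2/3.
Endpoint u = 2/3: the terms behave like c/n; limit comparison with the harmonic series gives divergence.
At u = -2/3: convergence follows from the alternating series test (terms decrease monotonically to 0).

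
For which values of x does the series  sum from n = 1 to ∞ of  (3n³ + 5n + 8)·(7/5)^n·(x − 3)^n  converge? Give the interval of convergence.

By the ratio test, |a_{n+1}/a_n| = [(3(n+1)³ + 5(n+1) + 8)/(3n³ + 5n + 8)] · 7/5 → 7/5.
Hence the series converges for |x − 3| < 1/(7/5) = 5/7, so the radius of convergence is 5/7.
Endpoint x = 26/7: the n-th term does not approach 0; divergence by the term test.
Endpoint x = 16/7: the terms do not tend to 0, so the series diverges.

(16/7, 26/7)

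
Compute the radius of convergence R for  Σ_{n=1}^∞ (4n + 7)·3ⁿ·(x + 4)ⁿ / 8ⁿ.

R = 8/3

The ratio of consecutive coefficients is [(4(n+1) + 7)/(4n + 7)] · 3/8 → 3/8.
Hence the series converges for |x + 4| < 1/(3/8) = 8/3, so the radius of convergence is 8/3.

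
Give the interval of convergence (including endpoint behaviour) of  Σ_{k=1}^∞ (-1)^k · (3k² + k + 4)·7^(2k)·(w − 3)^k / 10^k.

Ratio test: |a_{k+1}/a_k| = [(3(k+1)² + (k+1) + 4)/(3k² + k + 4)] · 49/10 → 49/10 as k → ∞.
The series converges when 49/10 · |w − 3| < 1, giving R = 10/49.
Endpoint w = 157/49: the terms do not tend to 0, so the series diverges.
Endpoint w = 137/49: the k-th term does not approach 0; divergence by the term test.

(137/49, 157/49)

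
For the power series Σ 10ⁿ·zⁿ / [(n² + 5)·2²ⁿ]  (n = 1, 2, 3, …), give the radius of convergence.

R = 2/5

The ratio of consecutive coefficients is [(n² + 5)/((n+1)² + 5)] · 10/4 → 5/2.
The series converges when 5/2 · |z| < 1, giving R = 2/5.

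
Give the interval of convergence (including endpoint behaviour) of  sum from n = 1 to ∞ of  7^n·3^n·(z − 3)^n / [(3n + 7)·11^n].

By the ratio test, |a_{n+1}/a_n| = [(3n + 7)/(3(n+1) + 7)] · 7·3/11 → 21/11.
Thus R = 1/(21/11) = 11/21.
Endpoint z = 74/21: comparison with the harmonic series Σ 1/n shows the series diverges.
Endpoint z = 52/21: convergence follows from the alternating series test (terms decrease monotonically to 0).

[52/21, 74/21)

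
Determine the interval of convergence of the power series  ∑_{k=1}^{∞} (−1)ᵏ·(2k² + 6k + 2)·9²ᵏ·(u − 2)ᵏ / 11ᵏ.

(151/81, 173/81)

Apply the ratio test: |a_{k+1}| / |a_k| = [(2(k+1)² + 6(k+1) + 2)/(2k² + 6k + 2)] · 81/11, which tends to 81/11 as k → ∞.
Thus R = 1/(81/11) = 11/81.
When u = 173/81, the terms do not tend to 0, so the series diverges.
At u = 151/81: the k-th term does not approach 0; divergence by the term test.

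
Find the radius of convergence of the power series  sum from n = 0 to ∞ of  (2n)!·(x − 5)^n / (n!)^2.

R = 1/4

Ratio test: |a_{n+1}/a_n| = (2n+1)·(2n+2)/(n+1)² → 4 as n → ∞.
The series converges when 4 · |x − 5| < 1, giving R = 1/4.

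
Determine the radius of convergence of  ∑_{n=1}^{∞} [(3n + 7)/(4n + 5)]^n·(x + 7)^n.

R = 4/3

Root test: |a_n|^(1/n) = (3n + 7)/(4n + 5) → 3/4.
Hence the series converges for |x + 7| < 1/(3/4) = 4/3, so the radius of convergence is 4/3.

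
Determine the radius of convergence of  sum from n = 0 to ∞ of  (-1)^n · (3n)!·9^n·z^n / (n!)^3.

The ratio of consecutive coefficients is (3n+1)·(3n+2)·(3n+3)/(n+1)³ · 9 → 243.
The series converges when 243 · |z| < 1, giving R = 1/243.

R = 1/243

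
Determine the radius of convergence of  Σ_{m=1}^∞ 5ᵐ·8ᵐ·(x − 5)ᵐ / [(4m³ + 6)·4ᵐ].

R = 1/10

Apply the ratio test: |a_{m+1}| / |a_m| = [(4m³ + 6)/(4(m+1)³ + 6)] · 5·8/4, which tends to 10 as m → ∞.
Thus R = 1/(10) = 1/10.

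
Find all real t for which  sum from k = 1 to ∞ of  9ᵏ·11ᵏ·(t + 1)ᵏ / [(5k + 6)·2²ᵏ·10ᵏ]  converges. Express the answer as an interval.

[-139/99, -59/99)

The ratio of consecutive coefficients is [(5k + 6)/(5(k+1) + 6)] · 9·11/(4·10) → 99/40.
Hence the series converges for |t + 1| < 1/(99/40) = 40/99, so the radius of convergence is 40/99.
Endpoint t = -59/99: the terms are asymptotic to a nonzero constant times 1/k, so the series diverges by limit comparison with Σ 1/k.
At t = -139/99: the terms alternate in sign and decrease monotonically to 0 in absolute value (size ~ c/k), so the alternating series test gives convergence.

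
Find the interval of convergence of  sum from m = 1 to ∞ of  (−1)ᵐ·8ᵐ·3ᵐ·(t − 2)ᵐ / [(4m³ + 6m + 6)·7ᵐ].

[41/24, 55/24]

By the ratio test, |a_{m+1}/a_m| = [(4m³ + 6m + 6)/(4(m+1)³ + 6(m+1) + 6)] · 8·3/7 → 24/7.
Thus R = 1/(24/7) = 7/24.
Check t = 55/24: the series is dominated by a constant times Σ 1/m³, which converges (p = 3 > 1).
At t = 41/24: the series is dominated by a constant times Σ 1/m³, which converges (p = 3 > 1).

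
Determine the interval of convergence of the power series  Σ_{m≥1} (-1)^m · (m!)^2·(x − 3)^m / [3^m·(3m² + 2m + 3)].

{3}

Apply the ratio test: |a_{m+1}| / |a_m| = (m+1)² · 1/3 · (3m² + 2m + 3)/(3(m+1)² + 2(m+1) + 3), which tends to ∞ as m → ∞.
The terms grow without bound for any (x − 3) ≠ 0, so R = 0 (convergence only at x = 3).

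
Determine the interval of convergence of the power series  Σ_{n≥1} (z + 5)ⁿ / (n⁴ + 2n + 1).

The ratio of consecutive coefficients is (n⁴ + 2n + 1)/((n+1)⁴ + 2(n+1) + 1) → 1.
Hence R = 1.
At z = -4: the terms are on the order of 1/n⁴, so the series converges absolutely by comparison with the p-series (p = 4 > 1).
Check z = -6: the series is dominated by a constant times Σ 1/n⁴, which converges (p = 4 > 1).

[-6, -4]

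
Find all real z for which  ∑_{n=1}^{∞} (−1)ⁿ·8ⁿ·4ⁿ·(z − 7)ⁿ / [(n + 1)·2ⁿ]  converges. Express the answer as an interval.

Apply the ratio test: |a_{n+1}| / |a_n| = [(n + 1)/((n+1) + 1)] · 8·4/2, which tends to 16 as n → ∞.
Convergence for |z − 7| · 16 < 1, i.e. |z − 7| < 1/16. So R = 1/16.
Endpoint z = 113/16: the terms alternate in sign and decrease monotonically to 0 in absolute value (size ~ c/n), so the alternating series test gives convergence.
When z = 111/16, the terms behave like c/n; limit comparison with the harmonic series gives divergence.

(111/16, 113/16]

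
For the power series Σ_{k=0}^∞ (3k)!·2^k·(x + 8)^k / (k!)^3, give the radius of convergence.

R = 1/54

The ratio of consecutive coefficients is (3k+1)·(3k+2)·(3k+3)/(k+1)³ · 2 → 54.
The series converges when 54 · |x + 8| < 1, giving R = 1/54.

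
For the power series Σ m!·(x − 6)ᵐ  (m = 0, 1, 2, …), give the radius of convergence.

The ratio of consecutive coefficients is (m+1) → ∞.
Since the ratio → ∞, the series diverges for every x ≠ 6, and R = 0.

R = 0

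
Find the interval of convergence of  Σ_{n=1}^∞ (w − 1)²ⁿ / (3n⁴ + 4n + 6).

[0, 2]

Ratio test: |a_{n+1}/a_n| = (3n⁴ + 4n + 6)/(3(n+1)⁴ + 4(n+1) + 6) → 1 as n → ∞.
Successive powers of (w − 1) differ by 2, so the series converges when |w − 1|² · 1 < 1, i.e. |w − 1| < √(1) = 1. So R = 1.
When w = 2, the terms are on the order of 1/n⁴, so the series converges absolutely by comparison with the p-series (p = 4 > 1).
Endpoint w = 0: absolute convergence follows by limit comparison with Σ 1/n⁴.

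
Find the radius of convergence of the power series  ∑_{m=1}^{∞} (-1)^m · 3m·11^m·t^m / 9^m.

R = 9/11

By the ratio test, |a_{m+1}/a_m| = [3(m+1)/3m] · 11/9 → 11/9.
Convergence for |t| · 11/9 < 1, i.e. |t| < 9/11. So R = 9/11.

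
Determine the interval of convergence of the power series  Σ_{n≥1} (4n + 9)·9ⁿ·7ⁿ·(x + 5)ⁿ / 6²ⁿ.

By the ratio test, |a_{n+1}/a_n| = [(4(n+1) + 9)/(4n + 9)] · 9·7/36 → 7/4.
The series converges when 7/4 · |x + 5| < 1, giving R = 4/7.
At x = -31/7: the n-th term does not approach 0; divergence by the term test.
At x = -39/7: the terms do not tend to 0, so the series diverges.

(-39/7, -31/7)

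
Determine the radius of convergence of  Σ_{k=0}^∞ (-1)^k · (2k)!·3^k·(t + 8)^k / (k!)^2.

R = 1/12

By the ratio test, |a_{k+1}/a_k| = (2k+1)·(2k+2)/(k+1)² · 3 → 12.
Hence the series converges for |t + 8| < 1/(12) = 1/12, so the radius of convergence is 1/12.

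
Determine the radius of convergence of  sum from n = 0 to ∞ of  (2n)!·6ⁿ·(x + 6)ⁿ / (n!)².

R = 1/24

Apply the ratio test: |a_{n+1}| / |a_n| = (2n+1)·(2n+2)/(n+1)² · 6, which tends to 24 as n → ∞.
Thus R = 1/(24) = 1/24.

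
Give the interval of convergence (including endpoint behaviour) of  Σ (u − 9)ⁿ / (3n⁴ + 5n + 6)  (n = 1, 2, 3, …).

By the ratio test, |a_{n+1}/a_n| = (3n⁴ + 5n + 6)/(3(n+1)⁴ + 5(n+1) + 6) → 1.
Convergence for |u − 9| < 1, so R = 1.
Endpoint u = 10: the terms are on the order of 1/n⁴, so the series converges absolutely by comparison with the p-series (p = 4 > 1).
Endpoint u = 8: absolute convergence follows by limit comparison with Σ 1/n⁴.

[8, 10]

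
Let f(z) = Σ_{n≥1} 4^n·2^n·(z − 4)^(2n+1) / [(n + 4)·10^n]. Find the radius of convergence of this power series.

Apply the ratio test: |a_{n+1}| / |a_n| = [(n + 4)/((n+1) + 4)] · 4·2/10, which tends to 4/5 as n → ∞.
Successive powers of (z − 4) differ by 2, so the series converges when |z − 4|² · 4/5 < 1, i.e. |z − 4| < √(5/4). So R = √5/2.

R = √5/2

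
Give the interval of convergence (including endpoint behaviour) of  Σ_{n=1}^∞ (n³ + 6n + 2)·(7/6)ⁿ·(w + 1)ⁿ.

Apply the ratio test: |a_{n+1}| / |a_n| = [((n+1)³ + 6(n+1) + 2)/(n³ + 6n + 2)] · 7/6, which tends to 7/6 as n → ∞.
Thus R = 1/(7/6) = 6/7.
When w = -1/7, the terms have absolute value of order n³, which does not tend to 0, so the series diverges by the divergence test.
Endpoint w = -13/7: the terms do not tend to 0, so the series diverges.

(-13/7, -1/7)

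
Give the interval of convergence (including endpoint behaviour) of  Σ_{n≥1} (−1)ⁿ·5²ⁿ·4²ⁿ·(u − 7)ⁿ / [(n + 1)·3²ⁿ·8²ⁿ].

Ratio test: |a_{n+1}/a_n| = [(n + 1)/((n+1) + 1)] · 25·16/(9·64) → 25/36 as n → ∞.
Thus R = 1/(25/36) = 36/25.
At u = 211/25: the terms alternate in sign and decrease monotonically to 0 in absolute value (size ~ c/n), so the alternating series test gives convergence.
At u = 139/25: comparison with the harmonic series Σ 1/n shows the series diverges.

(139/25, 211/25]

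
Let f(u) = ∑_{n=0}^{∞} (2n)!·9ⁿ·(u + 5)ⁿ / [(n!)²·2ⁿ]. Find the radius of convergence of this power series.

R = 1/18

The ratio of consecutive coefficients is (2n+1)·(2n+2)/(n+1)² · 9/2 → 18.
Hence the series converges for |u + 5| < 1/(18) = 1/18, so the radius of convergence is 1/18.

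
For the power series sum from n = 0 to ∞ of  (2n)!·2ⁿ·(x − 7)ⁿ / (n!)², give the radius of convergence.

Ratio test: |a_{n+1}/a_n| = (2n+1)·(2n+2)/(n+1)² · 2 → 8 as n → ∞.
The series converges when 8 · |x − 7| < 1, giving R = 1/8.

R = 1/8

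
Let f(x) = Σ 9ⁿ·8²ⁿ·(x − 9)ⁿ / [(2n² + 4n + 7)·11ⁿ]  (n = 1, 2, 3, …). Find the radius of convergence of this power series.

Ratio test: |a_{n+1}/a_n| = [(2n² + 4n + 7)/(2(n+1)² + 4(n+1) + 7)] · 9·64/11 → 576/11 as n → ∞.
The series converges when 576/11 · |x − 9| < 1, giving R = 11/576.

R = 11/576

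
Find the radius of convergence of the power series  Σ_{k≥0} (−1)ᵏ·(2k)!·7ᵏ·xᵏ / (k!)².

Ratio test: |a_{k+1}/a_k| = (2k+1)·(2k+2)/(k+1)² · 7 → 28 as k → ∞.
Thus R = 1/(28) = 1/28.

R = 1/28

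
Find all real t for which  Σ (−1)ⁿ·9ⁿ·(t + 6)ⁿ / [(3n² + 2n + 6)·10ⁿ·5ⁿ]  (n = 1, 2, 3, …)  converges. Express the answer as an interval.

Apply the ratio test: |a_{n+1}| / |a_n| = [(3n² + 2n + 6)/(3(n+1)² + 2(n+1) + 6)] · 9/(10·5), which tends to 9/50 as n → ∞.
Hence the series converges for |t + 6| < 1/(9/50) = 50/9, so the radius of convergence is 50/9.
When t = -4/9, absolute convergence follows by limit comparison with Σ 1/n².
When t = -104/9, the terms are on the order of 1/n², so the series converges absolutely by comparison with the p-series (p = 2 > 1).

[-104/9, -4/9]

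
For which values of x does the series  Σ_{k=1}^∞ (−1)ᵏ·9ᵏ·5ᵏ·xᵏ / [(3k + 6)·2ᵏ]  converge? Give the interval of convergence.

Ratio test: |a_{k+1}/a_k| = [(3k + 6)/(3(k+1) + 6)] · 9·5/2 → 45/2 as k → ∞.
Convergence for |x| · 45/2 < 1, i.e. |x| < 2/45. So R = 2/45.
When x = 2/45, an alternating series whose terms decrease to 0 in absolute value, so it converges by the Leibniz criterion.
At x = -2/45: the terms are asymptotic to a nonzero constant times 1/k, so the series diverges by limit comparison with Σ 1/k.

(-2/45, 2/45]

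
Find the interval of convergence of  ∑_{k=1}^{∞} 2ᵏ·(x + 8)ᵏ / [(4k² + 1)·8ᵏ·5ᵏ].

By the ratio test, |a_{k+1}/a_k| = [(4k² + 1)/(4(k+1)² + 1)] · 2/(8·5) → 1/20.
Hence the series converges for |x + 8| < 1/(1/20) = 20, so the radius of convergence is 20.
Endpoint x = 12: the series is dominated by a constant times Σ 1/k², which converges (p = 2 > 1).
Check x = -28: the series is dominated by a constant times Σ 1/k², which converges (p = 2 > 1).

[-28, 12]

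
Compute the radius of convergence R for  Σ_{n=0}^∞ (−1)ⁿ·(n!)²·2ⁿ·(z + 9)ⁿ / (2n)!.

The ratio of consecutive coefficients is (n+1)²/[(2n+1)·(2n+2)] · 2 → 1/2.
Convergence for |z + 9| · 1/2 < 1, i.e. |z + 9| < 2. So R = 2.

R = 2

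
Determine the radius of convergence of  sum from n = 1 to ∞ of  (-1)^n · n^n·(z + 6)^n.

R = 0

Root test: |a_n|^(1/n) = n → ∞.
The root grows without bound, so R = 0 (convergence only at z = -6).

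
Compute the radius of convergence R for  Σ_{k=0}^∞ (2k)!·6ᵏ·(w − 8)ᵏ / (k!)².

R = 1/24

Ratio test: |a_{k+1}/a_k| = (2k+1)·(2k+2)/(k+1)² · 6 → 24 as k → ∞.
Hence the series converges for |w − 8| < 1/(24) = 1/24, so the radius of convergence is 1/24.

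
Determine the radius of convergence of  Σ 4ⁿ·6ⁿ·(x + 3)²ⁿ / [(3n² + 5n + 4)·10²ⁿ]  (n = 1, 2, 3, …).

Ratio test: |a_{n+1}/a_n| = [(3n² + 5n + 4)/(3(n+1)² + 5(n+1) + 4)] · 4·6/100 → 6/25 as n → ∞.
Since the exponent of (x + 3) increases by 2 each term, convergence requires |x + 3|² < 25/6, hence R = 5√6/6.

R = 5√6/6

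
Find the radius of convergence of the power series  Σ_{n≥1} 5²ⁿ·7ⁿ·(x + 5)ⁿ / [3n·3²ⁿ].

R = 9/175

By the ratio test, |a_{n+1}/a_n| = [3n/3(n+1)] · 25·7/9 → 175/9.
The series converges when 175/9 · |x + 5| < 1, giving R = 9/175.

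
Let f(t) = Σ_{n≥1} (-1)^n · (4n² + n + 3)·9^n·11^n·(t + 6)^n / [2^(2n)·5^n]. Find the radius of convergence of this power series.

R = 20/99

By the ratio test, |a_{n+1}/a_n| = [(4(n+1)² + (n+1) + 3)/(4n² + n + 3)] · 9·11/(4·5) → 99/20.
The series converges when 99/20 · |t + 6| < 1, giving R = 20/99.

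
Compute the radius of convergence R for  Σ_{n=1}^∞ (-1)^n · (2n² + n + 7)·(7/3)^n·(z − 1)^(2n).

R = √21/7

By the ratio test, |a_{n+1}/a_n| = [(2(n+1)² + (n+1) + 7)/(2n² + n + 7)] · 7/3 → 7/3.
Writing y = (z − 1)², the series in y has radius 3/7, so |z − 1| < √(3/7) and R = √21/7.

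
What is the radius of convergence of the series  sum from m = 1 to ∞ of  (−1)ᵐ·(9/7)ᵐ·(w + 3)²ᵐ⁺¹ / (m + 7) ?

R = √7/3

The ratio of consecutive coefficients is [(m + 7)/((m+1) + 7)] · 9/7 → 9/7.
Successive powers of (w + 3) differ by 2, so the series converges when |w + 3|² · 9/7 < 1, i.e. |w + 3| < √(7/9). So R = √7/3.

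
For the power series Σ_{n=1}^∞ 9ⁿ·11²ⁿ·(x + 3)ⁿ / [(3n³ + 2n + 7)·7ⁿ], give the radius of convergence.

R = 7/1089

By the ratio test, |a_{n+1}/a_n| = [(3n³ + 2n + 7)/(3(n+1)³ + 2(n+1) + 7)] · 9·121/7 → 1089/7.
Thus R = 1/(1089/7) = 7/1089.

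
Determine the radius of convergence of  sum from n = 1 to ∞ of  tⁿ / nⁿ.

Applying the root test, |a_n|^(1/n) = 1/n → 0.
The limit is 0 for every t, so R = ∞.

R = ∞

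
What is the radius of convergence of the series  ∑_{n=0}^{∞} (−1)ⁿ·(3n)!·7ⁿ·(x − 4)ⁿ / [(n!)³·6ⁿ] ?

Apply the ratio test: |a_{n+1}| / |a_n| = (3n+1)·(3n+2)·(3n+3)/(n+1)³ · 7/6, which tends to 63/2 as n → ∞.
Thus R = 1/(63/2) = 2/63.

R = 2/63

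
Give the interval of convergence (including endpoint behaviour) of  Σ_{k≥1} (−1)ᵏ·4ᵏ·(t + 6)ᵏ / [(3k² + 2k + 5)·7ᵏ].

[-31/4, -17/4]

The ratio of consecutive coefficients is [(3k² + 2k + 5)/(3(k+1)² + 2(k+1) + 5)] · 4/7 → 4/7.
The series converges when 4/7 · |t + 6| < 1, giving R = 7/4.
When t = -17/4, the series is dominated by a constant times Σ 1/k², which converges (p = 2 > 1).
Endpoint t = -31/4: the series is dominated by a constant times Σ 1/k², which converges (p = 2 > 1).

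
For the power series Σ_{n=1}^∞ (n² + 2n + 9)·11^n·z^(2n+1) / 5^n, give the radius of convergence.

R = √55/11

By the ratio test, |a_{n+1}/a_n| = [((n+1)² + 2(n+1) + 9)/(n² + 2n + 9)] · 11/5 → 11/5.
Writing y = z², the series in y has radius 5/11, so |z| < √(5/11) and R = √55/11.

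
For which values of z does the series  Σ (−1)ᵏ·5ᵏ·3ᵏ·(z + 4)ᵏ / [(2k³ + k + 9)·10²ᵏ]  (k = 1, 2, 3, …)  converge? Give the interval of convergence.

[-32/3, 8/3]

The ratio of consecutive coefficients is [(2k³ + k + 9)/(2(k+1)³ + (k+1) + 9)] · 5·3/100 → 3/20.
The series converges when 3/20 · |z + 4| < 1, giving R = 20/3.
Endpoint z = 8/3: the terms are on the order of 1/k³, so the series converges absolutely by comparison with the p-series (p = 3 > 1).
At z = -32/3: the series is dominated by a constant times Σ 1/k³, which converges (p = 3 > 1).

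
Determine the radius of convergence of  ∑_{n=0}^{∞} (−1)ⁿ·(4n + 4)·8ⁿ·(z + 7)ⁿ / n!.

R = ∞

By the ratio test, |a_{n+1}/a_n| = (4(n+1) + 4)/(4n + 4) · 8 · 1/(n+1) → 0.
The ratio tends to 0 regardless of z, hence R = ∞.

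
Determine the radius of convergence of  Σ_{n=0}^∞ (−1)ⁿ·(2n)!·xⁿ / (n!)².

Apply the ratio test: |a_{n+1}| / |a_n| = (2n+1)·(2n+2)/(n+1)², which tends to 4 as n → ∞.
The series converges when 4 · |x| < 1, giving R = 1/4.

R = 1/4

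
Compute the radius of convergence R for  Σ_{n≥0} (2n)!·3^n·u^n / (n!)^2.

R = 1/12

By the ratio test, |a_{n+1}/a_n| = (2n+1)·(2n+2)/(n+1)² · 3 → 12.
Convergence for |u| · 12 < 1, i.e. |u| < 1/12. So R = 1/12.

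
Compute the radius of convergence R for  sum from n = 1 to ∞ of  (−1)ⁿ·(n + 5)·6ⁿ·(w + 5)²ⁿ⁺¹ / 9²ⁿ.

R = 3√6/2

Apply the ratio test: |a_{n+1}| / |a_n| = [((n+1) + 5)/(n + 5)] · 6/81, which tends to 2/27 as n → ∞.
Successive powers of (w + 5) differ by 2, so the series converges when |w + 5|² · 2/27 < 1, i.e. |w + 5| < √(27/2). So R = 3√6/2.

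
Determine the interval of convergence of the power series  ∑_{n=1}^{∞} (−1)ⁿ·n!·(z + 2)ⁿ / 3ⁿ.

Apply the ratio test: |a_{n+1}| / |a_n| = (n+1) · 1/3, which tends to ∞ as n → ∞.
The terms grow without bound for any (z + 2) ≠ 0, so R = 0 (convergence only at z = -2).

{-2}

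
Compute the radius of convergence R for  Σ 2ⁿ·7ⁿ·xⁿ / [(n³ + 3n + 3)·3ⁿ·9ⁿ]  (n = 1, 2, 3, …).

The ratio of consecutive coefficients is [(n³ + 3n + 3)/((n+1)³ + 3(n+1) + 3)] · 2·7/(3·9) → 14/27.
The series converges when 14/27 · |x| < 1, giving R = 27/14.

R = 27/14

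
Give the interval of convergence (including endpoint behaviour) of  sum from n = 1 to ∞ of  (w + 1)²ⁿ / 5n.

(-2, 0)

By the ratio test, |a_{n+1}/a_n| = 5n/5(n+1) → 1.
Successive powers of (w + 1) differ by 2, so the series converges when |w + 1|² · 1 < 1, i.e. |w + 1| < √(1) = 1. So R = 1.
At w = 0: the terms are asymptotic to a nonzero constant times 1/n, so the series diverges by limit comparison with Σ 1/n.
When w = -2, the terms are asymptotic to a nonzero constant times 1/n, so the series diverges by limit comparison with Σ 1/n.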